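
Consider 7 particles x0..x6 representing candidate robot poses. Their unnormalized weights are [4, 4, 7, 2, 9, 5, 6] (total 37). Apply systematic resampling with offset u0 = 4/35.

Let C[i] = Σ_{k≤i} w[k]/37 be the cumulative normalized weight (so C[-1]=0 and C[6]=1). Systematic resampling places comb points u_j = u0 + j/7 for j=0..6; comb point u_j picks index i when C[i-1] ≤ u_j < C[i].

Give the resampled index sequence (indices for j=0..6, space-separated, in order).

C = [4/37, 8/37, 15/37, 17/37, 26/37, 31/37, 1]
j=0: u_0=4/35 ∈ [4/37, 8/37) → index 1
j=1: u_1=9/35 ∈ [8/37, 15/37) → index 2
j=2: u_2=2/5 ∈ [8/37, 15/37) → index 2
j=3: u_3=19/35 ∈ [17/37, 26/37) → index 4
j=4: u_4=24/35 ∈ [17/37, 26/37) → index 4
j=5: u_5=29/35 ∈ [26/37, 31/37) → index 5
j=6: u_6=34/35 ∈ [31/37, 1) → index 6

1 2 2 4 4 5 6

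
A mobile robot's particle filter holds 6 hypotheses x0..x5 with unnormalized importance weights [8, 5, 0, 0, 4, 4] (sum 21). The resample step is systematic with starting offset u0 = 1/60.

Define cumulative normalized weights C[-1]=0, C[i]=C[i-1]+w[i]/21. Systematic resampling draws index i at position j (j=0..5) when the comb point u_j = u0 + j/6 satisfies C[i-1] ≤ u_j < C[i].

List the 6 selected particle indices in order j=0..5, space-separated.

0 0 0 1 4 5

C = [8/21, 13/21, 13/21, 13/21, 17/21, 1]
j=0: u_0=1/60 ∈ [0, 8/21) → index 0
j=1: u_1=11/60 ∈ [0, 8/21) → index 0
j=2: u_2=7/20 ∈ [0, 8/21) → index 0
j=3: u_3=31/60 ∈ [8/21, 13/21) → index 1
j=4: u_4=41/60 ∈ [13/21, 17/21) → index 4
j=5: u_5=17/20 ∈ [17/21, 1) → index 5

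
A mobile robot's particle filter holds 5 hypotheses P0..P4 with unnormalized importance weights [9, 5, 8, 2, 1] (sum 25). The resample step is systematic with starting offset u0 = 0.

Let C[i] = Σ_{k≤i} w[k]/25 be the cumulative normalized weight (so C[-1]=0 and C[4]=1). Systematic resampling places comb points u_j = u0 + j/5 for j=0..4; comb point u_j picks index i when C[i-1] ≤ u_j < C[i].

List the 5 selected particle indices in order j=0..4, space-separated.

0 0 1 2 2

C = [9/25, 14/25, 22/25, 24/25, 1]
j=0: u_0=0 ∈ [0, 9/25) → index 0
j=1: u_1=1/5 ∈ [0, 9/25) → index 0
j=2: u_2=2/5 ∈ [9/25, 14/25) → index 1
j=3: u_3=3/5 ∈ [14/25, 22/25) → index 2
j=4: u_4=4/5 ∈ [14/25, 22/25) → index 2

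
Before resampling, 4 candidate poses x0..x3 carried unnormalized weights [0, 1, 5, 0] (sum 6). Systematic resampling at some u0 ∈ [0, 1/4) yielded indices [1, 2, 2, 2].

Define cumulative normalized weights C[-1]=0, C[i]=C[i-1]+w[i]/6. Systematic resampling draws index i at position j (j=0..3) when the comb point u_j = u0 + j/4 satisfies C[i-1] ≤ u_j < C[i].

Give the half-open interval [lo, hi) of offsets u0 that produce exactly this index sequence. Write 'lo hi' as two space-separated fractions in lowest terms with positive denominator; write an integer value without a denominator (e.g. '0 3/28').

0 1/6

C = [0, 1/6, 1, 1]
j=0 picked index 1: u0 ∈ [0, 1/6)
j=1 picked index 2: u0 ∈ [-1/12, 3/4)
j=2 picked index 2: u0 ∈ [-1/3, 1/2)
j=3 picked index 2: u0 ∈ [-7/12, 1/4)
intersection: [0, 1/6)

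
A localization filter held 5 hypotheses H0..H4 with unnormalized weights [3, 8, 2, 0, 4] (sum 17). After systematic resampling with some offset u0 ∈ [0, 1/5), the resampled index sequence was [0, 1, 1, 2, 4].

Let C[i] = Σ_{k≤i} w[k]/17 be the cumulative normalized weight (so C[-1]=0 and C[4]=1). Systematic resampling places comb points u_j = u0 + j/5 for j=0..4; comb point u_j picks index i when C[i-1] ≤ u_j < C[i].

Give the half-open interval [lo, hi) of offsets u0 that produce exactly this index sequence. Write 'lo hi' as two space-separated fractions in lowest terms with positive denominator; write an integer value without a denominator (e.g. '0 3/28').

C = [3/17, 11/17, 13/17, 13/17, 1]
j=0 picked index 0: u0 ∈ [0, 3/17)
j=1 picked index 1: u0 ∈ [-2/85, 38/85)
j=2 picked index 1: u0 ∈ [-19/85, 21/85)
j=3 picked index 2: u0 ∈ [4/85, 14/85)
j=4 picked index 4: u0 ∈ [-3/85, 1/5)
intersection: [4/85, 14/85)

4/85 14/85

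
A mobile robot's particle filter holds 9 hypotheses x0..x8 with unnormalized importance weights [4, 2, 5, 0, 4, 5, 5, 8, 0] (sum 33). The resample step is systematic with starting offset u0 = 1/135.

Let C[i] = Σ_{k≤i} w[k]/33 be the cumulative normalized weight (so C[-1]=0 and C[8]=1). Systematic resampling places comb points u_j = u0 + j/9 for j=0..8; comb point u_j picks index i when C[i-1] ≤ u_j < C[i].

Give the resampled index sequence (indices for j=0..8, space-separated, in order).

C = [4/33, 2/11, 1/3, 1/3, 5/11, 20/33, 25/33, 1, 1]
j=0: u_0=1/135 ∈ [0, 4/33) → index 0
j=1: u_1=16/135 ∈ [0, 4/33) → index 0
j=2: u_2=31/135 ∈ [2/11, 1/3) → index 2
j=3: u_3=46/135 ∈ [1/3, 5/11) → index 4
j=4: u_4=61/135 ∈ [1/3, 5/11) → index 4
j=5: u_5=76/135 ∈ [5/11, 20/33) → index 5
j=6: u_6=91/135 ∈ [20/33, 25/33) → index 6
j=7: u_7=106/135 ∈ [25/33, 1) → index 7
j=8: u_8=121/135 ∈ [25/33, 1) → index 7

0 0 2 4 4 5 6 7 7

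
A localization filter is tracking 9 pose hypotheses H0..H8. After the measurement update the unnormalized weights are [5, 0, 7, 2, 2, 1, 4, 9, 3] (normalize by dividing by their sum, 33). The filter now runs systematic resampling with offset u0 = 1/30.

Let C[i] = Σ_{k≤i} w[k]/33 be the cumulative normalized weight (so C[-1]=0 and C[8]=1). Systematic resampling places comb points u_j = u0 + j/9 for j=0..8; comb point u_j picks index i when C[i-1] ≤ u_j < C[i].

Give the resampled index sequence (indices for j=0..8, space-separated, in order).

C = [5/33, 5/33, 4/11, 14/33, 16/33, 17/33, 7/11, 10/11, 1]
j=0: u_0=1/30 ∈ [0, 5/33) → index 0
j=1: u_1=13/90 ∈ [0, 5/33) → index 0
j=2: u_2=23/90 ∈ [5/33, 4/11) → index 2
j=3: u_3=11/30 ∈ [4/11, 14/33) → index 3
j=4: u_4=43/90 ∈ [14/33, 16/33) → index 4
j=5: u_5=53/90 ∈ [17/33, 7/11) → index 6
j=6: u_6=7/10 ∈ [7/11, 10/11) → index 7
j=7: u_7=73/90 ∈ [7/11, 10/11) → index 7
j=8: u_8=83/90 ∈ [10/11, 1) → index 8

0 0 2 3 4 6 7 7 8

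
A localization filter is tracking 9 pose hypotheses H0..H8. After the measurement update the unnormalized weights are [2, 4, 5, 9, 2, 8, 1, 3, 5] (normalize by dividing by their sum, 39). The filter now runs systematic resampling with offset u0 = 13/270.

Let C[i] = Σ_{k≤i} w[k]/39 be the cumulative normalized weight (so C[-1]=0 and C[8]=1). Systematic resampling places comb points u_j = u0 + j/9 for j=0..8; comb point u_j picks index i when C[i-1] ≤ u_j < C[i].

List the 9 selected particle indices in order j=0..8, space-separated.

C = [2/39, 2/13, 11/39, 20/39, 22/39, 10/13, 31/39, 34/39, 1]
j=0: u_0=13/270 ∈ [0, 2/39) → index 0
j=1: u_1=43/270 ∈ [2/13, 11/39) → index 2
j=2: u_2=73/270 ∈ [2/13, 11/39) → index 2
j=3: u_3=103/270 ∈ [11/39, 20/39) → index 3
j=4: u_4=133/270 ∈ [11/39, 20/39) → index 3
j=5: u_5=163/270 ∈ [22/39, 10/13) → index 5
j=6: u_6=193/270 ∈ [22/39, 10/13) → index 5
j=7: u_7=223/270 ∈ [31/39, 34/39) → index 7
j=8: u_8=253/270 ∈ [34/39, 1) → index 8

0 2 2 3 3 5 5 7 8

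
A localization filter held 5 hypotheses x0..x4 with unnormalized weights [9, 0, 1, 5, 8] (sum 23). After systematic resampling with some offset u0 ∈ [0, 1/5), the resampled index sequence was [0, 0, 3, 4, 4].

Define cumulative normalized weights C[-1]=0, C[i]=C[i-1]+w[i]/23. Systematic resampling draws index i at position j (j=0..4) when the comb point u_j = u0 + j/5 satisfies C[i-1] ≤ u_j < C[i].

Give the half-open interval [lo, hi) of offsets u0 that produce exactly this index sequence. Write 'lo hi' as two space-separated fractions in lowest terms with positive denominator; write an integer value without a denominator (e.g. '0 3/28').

C = [9/23, 9/23, 10/23, 15/23, 1]
j=0 picked index 0: u0 ∈ [0, 9/23)
j=1 picked index 0: u0 ∈ [-1/5, 22/115)
j=2 picked index 3: u0 ∈ [4/115, 29/115)
j=3 picked index 4: u0 ∈ [6/115, 2/5)
j=4 picked index 4: u0 ∈ [-17/115, 1/5)
intersection: [6/115, 22/115)

6/115 22/115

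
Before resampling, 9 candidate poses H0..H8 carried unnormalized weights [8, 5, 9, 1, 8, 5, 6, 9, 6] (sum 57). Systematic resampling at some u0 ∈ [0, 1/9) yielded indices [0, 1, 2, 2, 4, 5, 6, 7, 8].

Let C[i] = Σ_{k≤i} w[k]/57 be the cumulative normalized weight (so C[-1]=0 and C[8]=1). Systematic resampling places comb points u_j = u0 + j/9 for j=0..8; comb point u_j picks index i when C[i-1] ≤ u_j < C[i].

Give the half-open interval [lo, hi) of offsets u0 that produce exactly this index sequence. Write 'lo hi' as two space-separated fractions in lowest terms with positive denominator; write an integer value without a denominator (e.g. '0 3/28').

C = [8/57, 13/57, 22/57, 23/57, 31/57, 12/19, 14/19, 17/19, 1]
j=0 picked index 0: u0 ∈ [0, 8/57)
j=1 picked index 1: u0 ∈ [5/171, 20/171)
j=2 picked index 2: u0 ∈ [1/171, 28/171)
j=3 picked index 2: u0 ∈ [-2/19, 1/19)
j=4 picked index 4: u0 ∈ [-7/171, 17/171)
j=5 picked index 5: u0 ∈ [-2/171, 13/171)
j=6 picked index 6: u0 ∈ [-2/57, 4/57)
j=7 picked index 7: u0 ∈ [-7/171, 20/171)
j=8 picked index 8: u0 ∈ [1/171, 1/9)
intersection: [5/171, 1/19)

5/171 1/19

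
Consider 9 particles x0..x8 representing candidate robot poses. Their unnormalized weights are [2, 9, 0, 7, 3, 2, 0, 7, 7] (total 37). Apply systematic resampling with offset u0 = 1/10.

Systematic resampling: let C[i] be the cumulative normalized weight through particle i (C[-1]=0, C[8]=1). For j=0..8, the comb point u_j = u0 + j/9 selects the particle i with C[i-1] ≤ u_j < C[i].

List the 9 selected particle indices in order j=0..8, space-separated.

C = [2/37, 11/37, 11/37, 18/37, 21/37, 23/37, 23/37, 30/37, 1]
j=0: u_0=1/10 ∈ [2/37, 11/37) → index 1
j=1: u_1=19/90 ∈ [2/37, 11/37) → index 1
j=2: u_2=29/90 ∈ [11/37, 18/37) → index 3
j=3: u_3=13/30 ∈ [11/37, 18/37) → index 3
j=4: u_4=49/90 ∈ [18/37, 21/37) → index 4
j=5: u_5=59/90 ∈ [23/37, 30/37) → index 7
j=6: u_6=23/30 ∈ [23/37, 30/37) → index 7
j=7: u_7=79/90 ∈ [30/37, 1) → index 8
j=8: u_8=89/90 ∈ [30/37, 1) → index 8

1 1 3 3 4 7 7 8 8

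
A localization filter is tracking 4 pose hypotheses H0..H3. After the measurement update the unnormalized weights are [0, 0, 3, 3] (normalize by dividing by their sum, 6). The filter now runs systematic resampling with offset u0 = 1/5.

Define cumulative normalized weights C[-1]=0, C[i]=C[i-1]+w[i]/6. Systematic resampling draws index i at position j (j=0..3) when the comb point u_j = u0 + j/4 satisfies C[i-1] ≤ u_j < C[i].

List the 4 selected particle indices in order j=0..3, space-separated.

2 2 3 3

C = [0, 0, 1/2, 1]
j=0: u_0=1/5 ∈ [0, 1/2) → index 2
j=1: u_1=9/20 ∈ [0, 1/2) → index 2
j=2: u_2=7/10 ∈ [1/2, 1) → index 3
j=3: u_3=19/20 ∈ [1/2, 1) → index 3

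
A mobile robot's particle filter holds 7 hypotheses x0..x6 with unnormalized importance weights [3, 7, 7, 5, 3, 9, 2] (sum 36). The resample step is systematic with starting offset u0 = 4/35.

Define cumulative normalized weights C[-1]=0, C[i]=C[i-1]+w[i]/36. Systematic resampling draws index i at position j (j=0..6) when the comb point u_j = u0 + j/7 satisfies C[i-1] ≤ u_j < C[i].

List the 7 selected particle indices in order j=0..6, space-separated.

C = [1/12, 5/18, 17/36, 11/18, 25/36, 17/18, 1]
j=0: u_0=4/35 ∈ [1/12, 5/18) → index 1
j=1: u_1=9/35 ∈ [1/12, 5/18) → index 1
j=2: u_2=2/5 ∈ [5/18, 17/36) → index 2
j=3: u_3=19/35 ∈ [17/36, 11/18) → index 3
j=4: u_4=24/35 ∈ [11/18, 25/36) → index 4
j=5: u_5=29/35 ∈ [25/36, 17/18) → index 5
j=6: u_6=34/35 ∈ [17/18, 1) → index 6

1 1 2 3 4 5 6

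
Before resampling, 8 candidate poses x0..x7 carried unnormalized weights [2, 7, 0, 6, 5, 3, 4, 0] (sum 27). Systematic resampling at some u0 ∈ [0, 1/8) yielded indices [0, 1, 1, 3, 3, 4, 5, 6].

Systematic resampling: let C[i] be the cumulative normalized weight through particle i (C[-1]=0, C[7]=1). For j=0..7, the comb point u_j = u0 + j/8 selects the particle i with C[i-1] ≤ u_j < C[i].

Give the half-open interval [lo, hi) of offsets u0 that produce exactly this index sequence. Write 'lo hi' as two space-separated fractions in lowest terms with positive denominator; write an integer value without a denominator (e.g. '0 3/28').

0 1/18

C = [2/27, 1/3, 1/3, 5/9, 20/27, 23/27, 1, 1]
j=0 picked index 0: u0 ∈ [0, 2/27)
j=1 picked index 1: u0 ∈ [-11/216, 5/24)
j=2 picked index 1: u0 ∈ [-19/108, 1/12)
j=3 picked index 3: u0 ∈ [-1/24, 13/72)
j=4 picked index 3: u0 ∈ [-1/6, 1/18)
j=5 picked index 4: u0 ∈ [-5/72, 25/216)
j=6 picked index 5: u0 ∈ [-1/108, 11/108)
j=7 picked index 6: u0 ∈ [-5/216, 1/8)
intersection: [0, 1/18)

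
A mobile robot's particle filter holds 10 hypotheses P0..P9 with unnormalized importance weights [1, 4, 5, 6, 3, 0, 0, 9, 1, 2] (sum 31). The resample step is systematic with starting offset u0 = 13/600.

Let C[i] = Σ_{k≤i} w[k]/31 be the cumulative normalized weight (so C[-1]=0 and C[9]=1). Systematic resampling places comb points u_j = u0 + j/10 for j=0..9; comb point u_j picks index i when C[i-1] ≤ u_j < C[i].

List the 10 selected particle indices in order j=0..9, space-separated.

0 1 2 2 3 4 7 7 7 8

C = [1/31, 5/31, 10/31, 16/31, 19/31, 19/31, 19/31, 28/31, 29/31, 1]
j=0: u_0=13/600 ∈ [0, 1/31) → index 0
j=1: u_1=73/600 ∈ [1/31, 5/31) → index 1
j=2: u_2=133/600 ∈ [5/31, 10/31) → index 2
j=3: u_3=193/600 ∈ [5/31, 10/31) → index 2
j=4: u_4=253/600 ∈ [10/31, 16/31) → index 3
j=5: u_5=313/600 ∈ [16/31, 19/31) → index 4
j=6: u_6=373/600 ∈ [19/31, 28/31) → index 7
j=7: u_7=433/600 ∈ [19/31, 28/31) → index 7
j=8: u_8=493/600 ∈ [19/31, 28/31) → index 7
j=9: u_9=553/600 ∈ [28/31, 29/31) → index 8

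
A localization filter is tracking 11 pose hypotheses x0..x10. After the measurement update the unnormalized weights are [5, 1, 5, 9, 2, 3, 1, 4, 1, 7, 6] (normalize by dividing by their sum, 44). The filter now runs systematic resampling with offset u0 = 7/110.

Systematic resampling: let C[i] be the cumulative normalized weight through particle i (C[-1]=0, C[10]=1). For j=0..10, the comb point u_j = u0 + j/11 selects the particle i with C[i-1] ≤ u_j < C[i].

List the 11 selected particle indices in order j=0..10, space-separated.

C = [5/44, 3/22, 1/4, 5/11, 1/2, 25/44, 13/22, 15/22, 31/44, 19/22, 1]
j=0: u_0=7/110 ∈ [0, 5/44) → index 0
j=1: u_1=17/110 ∈ [3/22, 1/4) → index 2
j=2: u_2=27/110 ∈ [3/22, 1/4) → index 2
j=3: u_3=37/110 ∈ [1/4, 5/11) → index 3
j=4: u_4=47/110 ∈ [1/4, 5/11) → index 3
j=5: u_5=57/110 ∈ [1/2, 25/44) → index 5
j=6: u_6=67/110 ∈ [13/22, 15/22) → index 7
j=7: u_7=7/10 ∈ [15/22, 31/44) → index 8
j=8: u_8=87/110 ∈ [31/44, 19/22) → index 9
j=9: u_9=97/110 ∈ [19/22, 1) → index 10
j=10: u_10=107/110 ∈ [19/22, 1) → index 10

0 2 2 3 3 5 7 8 9 10 10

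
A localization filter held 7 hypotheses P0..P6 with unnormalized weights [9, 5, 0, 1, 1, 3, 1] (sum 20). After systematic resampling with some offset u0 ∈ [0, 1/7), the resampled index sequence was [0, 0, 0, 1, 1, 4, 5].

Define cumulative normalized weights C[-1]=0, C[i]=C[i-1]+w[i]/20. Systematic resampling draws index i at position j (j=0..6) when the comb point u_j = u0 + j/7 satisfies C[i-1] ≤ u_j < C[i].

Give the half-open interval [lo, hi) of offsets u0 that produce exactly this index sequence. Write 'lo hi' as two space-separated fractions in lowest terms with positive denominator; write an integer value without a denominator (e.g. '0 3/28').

C = [9/20, 7/10, 7/10, 3/4, 4/5, 19/20, 1]
j=0 picked index 0: u0 ∈ [0, 9/20)
j=1 picked index 0: u0 ∈ [-1/7, 43/140)
j=2 picked index 0: u0 ∈ [-2/7, 23/140)
j=3 picked index 1: u0 ∈ [3/140, 19/70)
j=4 picked index 1: u0 ∈ [-17/140, 9/70)
j=5 picked index 4: u0 ∈ [1/28, 3/35)
j=6 picked index 5: u0 ∈ [-2/35, 13/140)
intersection: [1/28, 3/35)

1/28 3/35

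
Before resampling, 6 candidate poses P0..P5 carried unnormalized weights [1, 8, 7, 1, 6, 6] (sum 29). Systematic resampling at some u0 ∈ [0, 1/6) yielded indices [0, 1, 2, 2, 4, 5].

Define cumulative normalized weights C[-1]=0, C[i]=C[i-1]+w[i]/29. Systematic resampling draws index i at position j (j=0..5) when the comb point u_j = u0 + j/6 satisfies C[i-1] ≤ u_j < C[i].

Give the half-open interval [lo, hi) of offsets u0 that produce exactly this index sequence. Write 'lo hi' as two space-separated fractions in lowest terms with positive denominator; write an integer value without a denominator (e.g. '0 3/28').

C = [1/29, 9/29, 16/29, 17/29, 23/29, 1]
j=0 picked index 0: u0 ∈ [0, 1/29)
j=1 picked index 1: u0 ∈ [-23/174, 25/174)
j=2 picked index 2: u0 ∈ [-2/87, 19/87)
j=3 picked index 2: u0 ∈ [-11/58, 3/58)
j=4 picked index 4: u0 ∈ [-7/87, 11/87)
j=5 picked index 5: u0 ∈ [-7/174, 1/6)
intersection: [0, 1/29)

0 1/29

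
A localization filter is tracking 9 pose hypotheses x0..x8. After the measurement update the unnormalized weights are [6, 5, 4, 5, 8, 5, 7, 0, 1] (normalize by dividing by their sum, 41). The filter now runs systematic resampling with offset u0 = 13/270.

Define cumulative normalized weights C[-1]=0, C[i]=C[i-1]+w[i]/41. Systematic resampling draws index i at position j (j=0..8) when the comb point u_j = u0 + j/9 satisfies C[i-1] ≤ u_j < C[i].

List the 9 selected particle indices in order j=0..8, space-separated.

C = [6/41, 11/41, 15/41, 20/41, 28/41, 33/41, 40/41, 40/41, 1]
j=0: u_0=13/270 ∈ [0, 6/41) → index 0
j=1: u_1=43/270 ∈ [6/41, 11/41) → index 1
j=2: u_2=73/270 ∈ [11/41, 15/41) → index 2
j=3: u_3=103/270 ∈ [15/41, 20/41) → index 3
j=4: u_4=133/270 ∈ [20/41, 28/41) → index 4
j=5: u_5=163/270 ∈ [20/41, 28/41) → index 4
j=6: u_6=193/270 ∈ [28/41, 33/41) → index 5
j=7: u_7=223/270 ∈ [33/41, 40/41) → index 6
j=8: u_8=253/270 ∈ [33/41, 40/41) → index 6

0 1 2 3 4 4 5 6 6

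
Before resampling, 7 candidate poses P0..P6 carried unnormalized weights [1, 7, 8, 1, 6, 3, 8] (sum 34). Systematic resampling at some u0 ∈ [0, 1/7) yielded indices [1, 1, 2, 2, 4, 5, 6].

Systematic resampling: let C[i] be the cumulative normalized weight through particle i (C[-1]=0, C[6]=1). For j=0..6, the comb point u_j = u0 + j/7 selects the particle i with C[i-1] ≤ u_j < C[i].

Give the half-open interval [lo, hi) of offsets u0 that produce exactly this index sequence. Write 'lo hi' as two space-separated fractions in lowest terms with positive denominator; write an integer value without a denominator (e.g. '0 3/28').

C = [1/34, 4/17, 8/17, 1/2, 23/34, 13/17, 1]
j=0 picked index 1: u0 ∈ [1/34, 4/17)
j=1 picked index 1: u0 ∈ [-27/238, 11/119)
j=2 picked index 2: u0 ∈ [-6/119, 22/119)
j=3 picked index 2: u0 ∈ [-23/119, 5/119)
j=4 picked index 4: u0 ∈ [-1/14, 25/238)
j=5 picked index 5: u0 ∈ [-9/238, 6/119)
j=6 picked index 6: u0 ∈ [-11/119, 1/7)
intersection: [1/34, 5/119)

1/34 5/119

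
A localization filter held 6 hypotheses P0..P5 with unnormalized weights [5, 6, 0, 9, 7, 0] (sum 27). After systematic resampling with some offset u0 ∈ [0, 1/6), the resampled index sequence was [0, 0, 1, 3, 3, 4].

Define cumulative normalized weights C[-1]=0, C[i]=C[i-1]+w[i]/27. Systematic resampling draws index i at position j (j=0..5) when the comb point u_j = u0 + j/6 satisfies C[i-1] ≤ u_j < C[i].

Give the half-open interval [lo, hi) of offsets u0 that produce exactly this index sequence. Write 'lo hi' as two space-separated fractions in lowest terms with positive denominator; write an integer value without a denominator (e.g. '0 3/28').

0 1/54

C = [5/27, 11/27, 11/27, 20/27, 1, 1]
j=0 picked index 0: u0 ∈ [0, 5/27)
j=1 picked index 0: u0 ∈ [-1/6, 1/54)
j=2 picked index 1: u0 ∈ [-4/27, 2/27)
j=3 picked index 3: u0 ∈ [-5/54, 13/54)
j=4 picked index 3: u0 ∈ [-7/27, 2/27)
j=5 picked index 4: u0 ∈ [-5/54, 1/6)
intersection: [0, 1/54)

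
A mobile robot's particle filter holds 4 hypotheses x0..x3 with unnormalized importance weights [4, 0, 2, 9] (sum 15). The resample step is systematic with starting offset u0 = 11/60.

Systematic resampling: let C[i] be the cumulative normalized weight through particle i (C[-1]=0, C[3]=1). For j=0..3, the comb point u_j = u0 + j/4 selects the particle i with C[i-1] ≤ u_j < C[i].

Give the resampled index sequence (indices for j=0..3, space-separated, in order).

0 3 3 3

C = [4/15, 4/15, 2/5, 1]
j=0: u_0=11/60 ∈ [0, 4/15) → index 0
j=1: u_1=13/30 ∈ [2/5, 1) → index 3
j=2: u_2=41/60 ∈ [2/5, 1) → index 3
j=3: u_3=14/15 ∈ [2/5, 1) → index 3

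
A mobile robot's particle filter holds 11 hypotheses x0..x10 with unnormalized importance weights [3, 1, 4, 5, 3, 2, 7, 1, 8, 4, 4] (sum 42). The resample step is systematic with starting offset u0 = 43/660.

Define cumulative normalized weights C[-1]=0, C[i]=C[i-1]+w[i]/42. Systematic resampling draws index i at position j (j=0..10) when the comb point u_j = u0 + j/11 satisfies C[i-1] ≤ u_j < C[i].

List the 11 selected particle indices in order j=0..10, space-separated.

C = [1/14, 2/21, 4/21, 13/42, 8/21, 3/7, 25/42, 13/21, 17/21, 19/21, 1]
j=0: u_0=43/660 ∈ [0, 1/14) → index 0
j=1: u_1=103/660 ∈ [2/21, 4/21) → index 2
j=2: u_2=163/660 ∈ [4/21, 13/42) → index 3
j=3: u_3=223/660 ∈ [13/42, 8/21) → index 4
j=4: u_4=283/660 ∈ [3/7, 25/42) → index 6
j=5: u_5=343/660 ∈ [3/7, 25/42) → index 6
j=6: u_6=403/660 ∈ [25/42, 13/21) → index 7
j=7: u_7=463/660 ∈ [13/21, 17/21) → index 8
j=8: u_8=523/660 ∈ [13/21, 17/21) → index 8
j=9: u_9=53/60 ∈ [17/21, 19/21) → index 9
j=10: u_10=643/660 ∈ [19/21, 1) → index 10

0 2 3 4 6 6 7 8 8 9 10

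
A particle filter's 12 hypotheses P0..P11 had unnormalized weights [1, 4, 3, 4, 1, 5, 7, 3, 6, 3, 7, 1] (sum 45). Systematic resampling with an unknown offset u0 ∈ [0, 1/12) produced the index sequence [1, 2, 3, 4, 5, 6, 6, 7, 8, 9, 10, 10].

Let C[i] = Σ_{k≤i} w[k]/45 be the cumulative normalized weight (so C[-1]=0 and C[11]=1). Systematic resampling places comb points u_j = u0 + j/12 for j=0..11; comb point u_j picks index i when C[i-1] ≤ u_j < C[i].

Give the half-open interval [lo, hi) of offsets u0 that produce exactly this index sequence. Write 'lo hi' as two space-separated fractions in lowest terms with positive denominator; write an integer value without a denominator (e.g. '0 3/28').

1/36 7/180

C = [1/45, 1/9, 8/45, 4/15, 13/45, 2/5, 5/9, 28/45, 34/45, 37/45, 44/45, 1]
j=0 picked index 1: u0 ∈ [1/45, 1/9)
j=1 picked index 2: u0 ∈ [1/36, 17/180)
j=2 picked index 3: u0 ∈ [1/90, 1/10)
j=3 picked index 4: u0 ∈ [1/60, 7/180)
j=4 picked index 5: u0 ∈ [-2/45, 1/15)
j=5 picked index 6: u0 ∈ [-1/60, 5/36)
j=6 picked index 6: u0 ∈ [-1/10, 1/18)
j=7 picked index 7: u0 ∈ [-1/36, 7/180)
j=8 picked index 8: u0 ∈ [-2/45, 4/45)
j=9 picked index 9: u0 ∈ [1/180, 13/180)
j=10 picked index 10: u0 ∈ [-1/90, 13/90)
j=11 picked index 10: u0 ∈ [-17/180, 11/180)
intersection: [1/36, 7/180)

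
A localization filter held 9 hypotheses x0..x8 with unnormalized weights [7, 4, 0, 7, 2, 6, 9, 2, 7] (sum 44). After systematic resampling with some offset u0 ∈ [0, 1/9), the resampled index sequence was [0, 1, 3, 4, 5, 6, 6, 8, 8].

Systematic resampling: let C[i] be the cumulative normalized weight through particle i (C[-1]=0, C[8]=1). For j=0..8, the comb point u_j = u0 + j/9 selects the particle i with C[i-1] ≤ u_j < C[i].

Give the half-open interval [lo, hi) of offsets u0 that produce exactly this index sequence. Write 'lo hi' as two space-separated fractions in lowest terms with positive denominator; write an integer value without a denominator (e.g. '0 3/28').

5/66 1/9

C = [7/44, 1/4, 1/4, 9/22, 5/11, 13/22, 35/44, 37/44, 1]
j=0 picked index 0: u0 ∈ [0, 7/44)
j=1 picked index 1: u0 ∈ [19/396, 5/36)
j=2 picked index 3: u0 ∈ [1/36, 37/198)
j=3 picked index 4: u0 ∈ [5/66, 4/33)
j=4 picked index 5: u0 ∈ [1/99, 29/198)
j=5 picked index 6: u0 ∈ [7/198, 95/396)
j=6 picked index 6: u0 ∈ [-5/66, 17/132)
j=7 picked index 8: u0 ∈ [25/396, 2/9)
j=8 picked index 8: u0 ∈ [-19/396, 1/9)
intersection: [5/66, 1/9)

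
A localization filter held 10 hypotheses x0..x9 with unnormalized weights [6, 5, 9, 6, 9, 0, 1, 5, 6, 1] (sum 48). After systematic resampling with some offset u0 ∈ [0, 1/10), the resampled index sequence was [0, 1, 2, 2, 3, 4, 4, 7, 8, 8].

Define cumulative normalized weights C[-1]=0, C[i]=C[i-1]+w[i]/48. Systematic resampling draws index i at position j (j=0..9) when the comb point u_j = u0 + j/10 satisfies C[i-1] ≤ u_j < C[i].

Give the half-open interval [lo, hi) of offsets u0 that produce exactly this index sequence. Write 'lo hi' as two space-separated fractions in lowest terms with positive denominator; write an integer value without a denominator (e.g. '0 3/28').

13/240 19/240

C = [1/8, 11/48, 5/12, 13/24, 35/48, 35/48, 3/4, 41/48, 47/48, 1]
j=0 picked index 0: u0 ∈ [0, 1/8)
j=1 picked index 1: u0 ∈ [1/40, 31/240)
j=2 picked index 2: u0 ∈ [7/240, 13/60)
j=3 picked index 2: u0 ∈ [-17/240, 7/60)
j=4 picked index 3: u0 ∈ [1/60, 17/120)
j=5 picked index 4: u0 ∈ [1/24, 11/48)
j=6 picked index 4: u0 ∈ [-7/120, 31/240)
j=7 picked index 7: u0 ∈ [1/20, 37/240)
j=8 picked index 8: u0 ∈ [13/240, 43/240)
j=9 picked index 8: u0 ∈ [-11/240, 19/240)
intersection: [13/240, 19/240)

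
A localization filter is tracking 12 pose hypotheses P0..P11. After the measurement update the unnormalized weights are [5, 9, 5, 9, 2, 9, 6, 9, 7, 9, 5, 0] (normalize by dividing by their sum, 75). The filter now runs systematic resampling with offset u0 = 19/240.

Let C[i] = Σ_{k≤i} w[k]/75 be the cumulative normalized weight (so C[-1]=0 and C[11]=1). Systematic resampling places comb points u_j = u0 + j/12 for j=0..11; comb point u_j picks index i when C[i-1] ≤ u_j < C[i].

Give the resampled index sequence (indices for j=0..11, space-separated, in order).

1 1 2 3 5 5 6 7 8 9 9 10

C = [1/15, 14/75, 19/75, 28/75, 2/5, 13/25, 3/5, 18/25, 61/75, 14/15, 1, 1]
j=0: u_0=19/240 ∈ [1/15, 14/75) → index 1
j=1: u_1=13/80 ∈ [1/15, 14/75) → index 1
j=2: u_2=59/240 ∈ [14/75, 19/75) → index 2
j=3: u_3=79/240 ∈ [19/75, 28/75) → index 3
j=4: u_4=33/80 ∈ [2/5, 13/25) → index 5
j=5: u_5=119/240 ∈ [2/5, 13/25) → index 5
j=6: u_6=139/240 ∈ [13/25, 3/5) → index 6
j=7: u_7=53/80 ∈ [3/5, 18/25) → index 7
j=8: u_8=179/240 ∈ [18/25, 61/75) → index 8
j=9: u_9=199/240 ∈ [61/75, 14/15) → index 9
j=10: u_10=73/80 ∈ [61/75, 14/15) → index 9
j=11: u_11=239/240 ∈ [14/15, 1) → index 10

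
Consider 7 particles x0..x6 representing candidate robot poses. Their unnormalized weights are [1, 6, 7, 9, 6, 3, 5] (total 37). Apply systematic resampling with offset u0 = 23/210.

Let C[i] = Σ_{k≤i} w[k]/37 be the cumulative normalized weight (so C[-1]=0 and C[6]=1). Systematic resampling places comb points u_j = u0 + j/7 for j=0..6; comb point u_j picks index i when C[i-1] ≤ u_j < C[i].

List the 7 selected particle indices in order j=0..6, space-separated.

C = [1/37, 7/37, 14/37, 23/37, 29/37, 32/37, 1]
j=0: u_0=23/210 ∈ [1/37, 7/37) → index 1
j=1: u_1=53/210 ∈ [7/37, 14/37) → index 2
j=2: u_2=83/210 ∈ [14/37, 23/37) → index 3
j=3: u_3=113/210 ∈ [14/37, 23/37) → index 3
j=4: u_4=143/210 ∈ [23/37, 29/37) → index 4
j=5: u_5=173/210 ∈ [29/37, 32/37) → index 5
j=6: u_6=29/30 ∈ [32/37, 1) → index 6

1 2 3 3 4 5 6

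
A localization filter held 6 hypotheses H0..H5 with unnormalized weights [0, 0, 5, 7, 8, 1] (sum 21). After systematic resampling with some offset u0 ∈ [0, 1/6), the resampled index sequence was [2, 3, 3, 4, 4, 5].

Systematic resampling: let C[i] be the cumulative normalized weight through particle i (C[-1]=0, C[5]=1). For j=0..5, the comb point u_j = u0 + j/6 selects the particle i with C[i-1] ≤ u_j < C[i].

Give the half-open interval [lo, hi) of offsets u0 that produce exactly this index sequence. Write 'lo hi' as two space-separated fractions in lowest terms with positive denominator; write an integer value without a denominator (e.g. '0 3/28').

C = [0, 0, 5/21, 4/7, 20/21, 1]
j=0 picked index 2: u0 ∈ [0, 5/21)
j=1 picked index 3: u0 ∈ [1/14, 17/42)
j=2 picked index 3: u0 ∈ [-2/21, 5/21)
j=3 picked index 4: u0 ∈ [1/14, 19/42)
j=4 picked index 4: u0 ∈ [-2/21, 2/7)
j=5 picked index 5: u0 ∈ [5/42, 1/6)
intersection: [5/42, 1/6)

5/42 1/6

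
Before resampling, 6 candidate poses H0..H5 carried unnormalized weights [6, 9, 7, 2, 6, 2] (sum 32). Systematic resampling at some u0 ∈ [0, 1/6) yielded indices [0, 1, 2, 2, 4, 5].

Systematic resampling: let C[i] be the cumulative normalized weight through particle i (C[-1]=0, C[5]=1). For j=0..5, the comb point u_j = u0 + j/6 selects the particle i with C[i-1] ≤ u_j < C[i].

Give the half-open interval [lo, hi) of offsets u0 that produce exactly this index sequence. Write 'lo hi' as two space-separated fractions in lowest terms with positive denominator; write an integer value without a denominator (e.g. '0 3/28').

13/96 1/6

C = [3/16, 15/32, 11/16, 3/4, 15/16, 1]
j=0 picked index 0: u0 ∈ [0, 3/16)
j=1 picked index 1: u0 ∈ [1/48, 29/96)
j=2 picked index 2: u0 ∈ [13/96, 17/48)
j=3 picked index 2: u0 ∈ [-1/32, 3/16)
j=4 picked index 4: u0 ∈ [1/12, 13/48)
j=5 picked index 5: u0 ∈ [5/48, 1/6)
intersection: [13/96, 1/6)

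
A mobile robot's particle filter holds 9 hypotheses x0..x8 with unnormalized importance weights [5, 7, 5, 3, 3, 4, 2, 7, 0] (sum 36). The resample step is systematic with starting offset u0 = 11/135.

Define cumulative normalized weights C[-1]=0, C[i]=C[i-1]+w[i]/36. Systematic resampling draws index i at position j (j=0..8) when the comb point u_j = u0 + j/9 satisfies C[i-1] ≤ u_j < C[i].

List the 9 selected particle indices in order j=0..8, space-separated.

C = [5/36, 1/3, 17/36, 5/9, 23/36, 3/4, 29/36, 1, 1]
j=0: u_0=11/135 ∈ [0, 5/36) → index 0
j=1: u_1=26/135 ∈ [5/36, 1/3) → index 1
j=2: u_2=41/135 ∈ [5/36, 1/3) → index 1
j=3: u_3=56/135 ∈ [1/3, 17/36) → index 2
j=4: u_4=71/135 ∈ [17/36, 5/9) → index 3
j=5: u_5=86/135 ∈ [5/9, 23/36) → index 4
j=6: u_6=101/135 ∈ [23/36, 3/4) → index 5
j=7: u_7=116/135 ∈ [29/36, 1) → index 7
j=8: u_8=131/135 ∈ [29/36, 1) → index 7

0 1 1 2 3 4 5 7 7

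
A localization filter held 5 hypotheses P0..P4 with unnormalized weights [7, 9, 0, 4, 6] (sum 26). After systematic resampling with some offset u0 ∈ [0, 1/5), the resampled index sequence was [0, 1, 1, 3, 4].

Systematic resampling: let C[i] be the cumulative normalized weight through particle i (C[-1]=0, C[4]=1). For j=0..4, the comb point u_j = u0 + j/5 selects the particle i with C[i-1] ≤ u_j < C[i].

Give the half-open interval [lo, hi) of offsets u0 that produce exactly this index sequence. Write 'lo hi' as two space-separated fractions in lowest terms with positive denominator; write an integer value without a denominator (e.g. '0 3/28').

C = [7/26, 8/13, 8/13, 10/13, 1]
j=0 picked index 0: u0 ∈ [0, 7/26)
j=1 picked index 1: u0 ∈ [9/130, 27/65)
j=2 picked index 1: u0 ∈ [-17/130, 14/65)
j=3 picked index 3: u0 ∈ [1/65, 11/65)
j=4 picked index 4: u0 ∈ [-2/65, 1/5)
intersection: [9/130, 11/65)

9/130 11/65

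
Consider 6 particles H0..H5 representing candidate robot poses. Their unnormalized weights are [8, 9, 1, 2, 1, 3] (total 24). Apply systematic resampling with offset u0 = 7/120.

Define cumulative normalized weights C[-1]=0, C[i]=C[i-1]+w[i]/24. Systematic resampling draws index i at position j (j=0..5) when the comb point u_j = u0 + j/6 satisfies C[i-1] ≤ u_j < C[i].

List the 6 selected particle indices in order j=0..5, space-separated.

C = [1/3, 17/24, 3/4, 5/6, 7/8, 1]
j=0: u_0=7/120 ∈ [0, 1/3) → index 0
j=1: u_1=9/40 ∈ [0, 1/3) → index 0
j=2: u_2=47/120 ∈ [1/3, 17/24) → index 1
j=3: u_3=67/120 ∈ [1/3, 17/24) → index 1
j=4: u_4=29/40 ∈ [17/24, 3/4) → index 2
j=5: u_5=107/120 ∈ [7/8, 1) → index 5

0 0 1 1 2 5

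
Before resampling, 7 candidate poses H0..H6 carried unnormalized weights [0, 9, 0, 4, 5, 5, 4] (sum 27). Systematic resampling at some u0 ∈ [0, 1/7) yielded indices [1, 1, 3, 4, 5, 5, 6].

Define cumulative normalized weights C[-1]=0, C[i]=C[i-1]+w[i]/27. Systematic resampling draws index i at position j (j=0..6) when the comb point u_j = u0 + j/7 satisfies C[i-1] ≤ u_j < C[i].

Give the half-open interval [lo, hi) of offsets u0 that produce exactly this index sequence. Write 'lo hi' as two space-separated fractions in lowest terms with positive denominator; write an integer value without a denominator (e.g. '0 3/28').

2/21 26/189

C = [0, 1/3, 1/3, 13/27, 2/3, 23/27, 1]
j=0 picked index 1: u0 ∈ [0, 1/3)
j=1 picked index 1: u0 ∈ [-1/7, 4/21)
j=2 picked index 3: u0 ∈ [1/21, 37/189)
j=3 picked index 4: u0 ∈ [10/189, 5/21)
j=4 picked index 5: u0 ∈ [2/21, 53/189)
j=5 picked index 5: u0 ∈ [-1/21, 26/189)
j=6 picked index 6: u0 ∈ [-1/189, 1/7)
intersection: [2/21, 26/189)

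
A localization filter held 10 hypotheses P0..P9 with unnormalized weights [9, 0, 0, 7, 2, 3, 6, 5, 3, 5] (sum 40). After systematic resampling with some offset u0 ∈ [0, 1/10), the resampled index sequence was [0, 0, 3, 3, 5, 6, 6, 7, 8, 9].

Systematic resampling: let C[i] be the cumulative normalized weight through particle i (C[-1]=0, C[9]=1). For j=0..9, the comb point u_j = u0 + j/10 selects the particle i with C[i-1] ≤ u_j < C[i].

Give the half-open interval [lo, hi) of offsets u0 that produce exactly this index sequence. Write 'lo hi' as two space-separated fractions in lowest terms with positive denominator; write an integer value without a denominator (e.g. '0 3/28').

1/20 3/40

C = [9/40, 9/40, 9/40, 2/5, 9/20, 21/40, 27/40, 4/5, 7/8, 1]
j=0 picked index 0: u0 ∈ [0, 9/40)
j=1 picked index 0: u0 ∈ [-1/10, 1/8)
j=2 picked index 3: u0 ∈ [1/40, 1/5)
j=3 picked index 3: u0 ∈ [-3/40, 1/10)
j=4 picked index 5: u0 ∈ [1/20, 1/8)
j=5 picked index 6: u0 ∈ [1/40, 7/40)
j=6 picked index 6: u0 ∈ [-3/40, 3/40)
j=7 picked index 7: u0 ∈ [-1/40, 1/10)
j=8 picked index 8: u0 ∈ [0, 3/40)
j=9 picked index 9: u0 ∈ [-1/40, 1/10)
intersection: [1/20, 3/40)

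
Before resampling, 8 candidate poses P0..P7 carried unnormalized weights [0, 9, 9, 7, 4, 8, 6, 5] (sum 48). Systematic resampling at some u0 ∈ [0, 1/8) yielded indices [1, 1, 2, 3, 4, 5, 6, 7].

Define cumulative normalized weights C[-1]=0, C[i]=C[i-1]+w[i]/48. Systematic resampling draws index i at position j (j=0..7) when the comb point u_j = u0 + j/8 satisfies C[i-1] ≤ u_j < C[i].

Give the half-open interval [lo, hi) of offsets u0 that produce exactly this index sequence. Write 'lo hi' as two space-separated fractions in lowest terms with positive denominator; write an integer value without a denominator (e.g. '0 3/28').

1/48 1/16

C = [0, 3/16, 3/8, 25/48, 29/48, 37/48, 43/48, 1]
j=0 picked index 1: u0 ∈ [0, 3/16)
j=1 picked index 1: u0 ∈ [-1/8, 1/16)
j=2 picked index 2: u0 ∈ [-1/16, 1/8)
j=3 picked index 3: u0 ∈ [0, 7/48)
j=4 picked index 4: u0 ∈ [1/48, 5/48)
j=5 picked index 5: u0 ∈ [-1/48, 7/48)
j=6 picked index 6: u0 ∈ [1/48, 7/48)
j=7 picked index 7: u0 ∈ [1/48, 1/8)
intersection: [1/48, 1/16)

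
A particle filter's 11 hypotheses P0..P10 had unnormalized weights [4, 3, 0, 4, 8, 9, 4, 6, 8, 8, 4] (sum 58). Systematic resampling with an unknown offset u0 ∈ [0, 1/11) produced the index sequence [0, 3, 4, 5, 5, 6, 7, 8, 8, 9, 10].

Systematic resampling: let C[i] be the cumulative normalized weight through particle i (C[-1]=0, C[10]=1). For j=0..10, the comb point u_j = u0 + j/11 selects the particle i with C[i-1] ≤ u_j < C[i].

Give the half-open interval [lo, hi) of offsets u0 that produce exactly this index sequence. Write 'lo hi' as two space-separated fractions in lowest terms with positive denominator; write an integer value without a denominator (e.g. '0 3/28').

C = [2/29, 7/58, 7/58, 11/58, 19/58, 14/29, 16/29, 19/29, 23/29, 27/29, 1]
j=0 picked index 0: u0 ∈ [0, 2/29)
j=1 picked index 3: u0 ∈ [19/638, 63/638)
j=2 picked index 4: u0 ∈ [5/638, 93/638)
j=3 picked index 5: u0 ∈ [35/638, 67/319)
j=4 picked index 5: u0 ∈ [-23/638, 38/319)
j=5 picked index 6: u0 ∈ [9/319, 31/319)
j=6 picked index 7: u0 ∈ [2/319, 35/319)
j=7 picked index 8: u0 ∈ [6/319, 50/319)
j=8 picked index 8: u0 ∈ [-23/319, 21/319)
j=9 picked index 9: u0 ∈ [-8/319, 36/319)
j=10 picked index 10: u0 ∈ [7/319, 1/11)
intersection: [35/638, 21/319)

35/638 21/319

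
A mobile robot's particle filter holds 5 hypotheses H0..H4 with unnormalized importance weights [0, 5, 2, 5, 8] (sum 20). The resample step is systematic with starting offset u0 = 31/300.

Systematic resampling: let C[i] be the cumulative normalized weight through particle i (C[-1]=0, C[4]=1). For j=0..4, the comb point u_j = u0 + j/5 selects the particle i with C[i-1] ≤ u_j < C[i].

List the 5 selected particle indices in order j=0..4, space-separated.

C = [0, 1/4, 7/20, 3/5, 1]
j=0: u_0=31/300 ∈ [0, 1/4) → index 1
j=1: u_1=91/300 ∈ [1/4, 7/20) → index 2
j=2: u_2=151/300 ∈ [7/20, 3/5) → index 3
j=3: u_3=211/300 ∈ [3/5, 1) → index 4
j=4: u_4=271/300 ∈ [3/5, 1) → index 4

1 2 3 4 4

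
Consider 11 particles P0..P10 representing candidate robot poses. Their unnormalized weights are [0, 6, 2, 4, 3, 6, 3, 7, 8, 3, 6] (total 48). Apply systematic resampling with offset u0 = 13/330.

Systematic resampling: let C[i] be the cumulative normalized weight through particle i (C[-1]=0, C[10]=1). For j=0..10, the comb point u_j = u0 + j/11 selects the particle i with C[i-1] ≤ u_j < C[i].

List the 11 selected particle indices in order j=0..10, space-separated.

1 2 3 4 5 6 7 8 8 9 10

C = [0, 1/8, 1/6, 1/4, 5/16, 7/16, 1/2, 31/48, 13/16, 7/8, 1]
j=0: u_0=13/330 ∈ [0, 1/8) → index 1
j=1: u_1=43/330 ∈ [1/8, 1/6) → index 2
j=2: u_2=73/330 ∈ [1/6, 1/4) → index 3
j=3: u_3=103/330 ∈ [1/4, 5/16) → index 4
j=4: u_4=133/330 ∈ [5/16, 7/16) → index 5
j=5: u_5=163/330 ∈ [7/16, 1/2) → index 6
j=6: u_6=193/330 ∈ [1/2, 31/48) → index 7
j=7: u_7=223/330 ∈ [31/48, 13/16) → index 8
j=8: u_8=23/30 ∈ [31/48, 13/16) → index 8
j=9: u_9=283/330 ∈ [13/16, 7/8) → index 9
j=10: u_10=313/330 ∈ [7/8, 1) → index 10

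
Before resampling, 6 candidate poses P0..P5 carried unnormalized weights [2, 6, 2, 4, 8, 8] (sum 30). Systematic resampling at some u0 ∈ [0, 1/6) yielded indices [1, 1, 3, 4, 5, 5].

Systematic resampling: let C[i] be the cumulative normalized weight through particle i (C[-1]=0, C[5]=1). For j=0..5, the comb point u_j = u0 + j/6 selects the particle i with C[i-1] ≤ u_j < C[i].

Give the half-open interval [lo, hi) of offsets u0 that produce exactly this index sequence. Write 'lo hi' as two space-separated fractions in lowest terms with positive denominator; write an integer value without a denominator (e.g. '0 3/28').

1/15 1/10

C = [1/15, 4/15, 1/3, 7/15, 11/15, 1]
j=0 picked index 1: u0 ∈ [1/15, 4/15)
j=1 picked index 1: u0 ∈ [-1/10, 1/10)
j=2 picked index 3: u0 ∈ [0, 2/15)
j=3 picked index 4: u0 ∈ [-1/30, 7/30)
j=4 picked index 5: u0 ∈ [1/15, 1/3)
j=5 picked index 5: u0 ∈ [-1/10, 1/6)
intersection: [1/15, 1/10)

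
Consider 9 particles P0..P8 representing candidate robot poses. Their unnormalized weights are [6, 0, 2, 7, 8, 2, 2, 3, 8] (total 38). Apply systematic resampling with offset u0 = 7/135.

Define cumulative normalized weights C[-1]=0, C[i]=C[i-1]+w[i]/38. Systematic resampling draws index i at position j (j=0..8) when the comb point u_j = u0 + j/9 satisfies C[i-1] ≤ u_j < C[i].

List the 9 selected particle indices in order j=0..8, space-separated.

0 2 3 3 4 5 7 8 8

C = [3/19, 3/19, 4/19, 15/38, 23/38, 25/38, 27/38, 15/19, 1]
j=0: u_0=7/135 ∈ [0, 3/19) → index 0
j=1: u_1=22/135 ∈ [3/19, 4/19) → index 2
j=2: u_2=37/135 ∈ [4/19, 15/38) → index 3
j=3: u_3=52/135 ∈ [4/19, 15/38) → index 3
j=4: u_4=67/135 ∈ [15/38, 23/38) → index 4
j=5: u_5=82/135 ∈ [23/38, 25/38) → index 5
j=6: u_6=97/135 ∈ [27/38, 15/19) → index 7
j=7: u_7=112/135 ∈ [15/19, 1) → index 8
j=8: u_8=127/135 ∈ [15/19, 1) → index 8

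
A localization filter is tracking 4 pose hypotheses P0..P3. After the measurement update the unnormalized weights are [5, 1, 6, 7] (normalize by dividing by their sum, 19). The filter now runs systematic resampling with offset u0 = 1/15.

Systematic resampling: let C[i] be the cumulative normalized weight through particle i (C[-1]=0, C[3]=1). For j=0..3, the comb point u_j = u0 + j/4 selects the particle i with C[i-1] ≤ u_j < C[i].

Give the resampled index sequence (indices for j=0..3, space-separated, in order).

0 2 2 3

C = [5/19, 6/19, 12/19, 1]
j=0: u_0=1/15 ∈ [0, 5/19) → index 0
j=1: u_1=19/60 ∈ [6/19, 12/19) → index 2
j=2: u_2=17/30 ∈ [6/19, 12/19) → index 2
j=3: u_3=49/60 ∈ [12/19, 1) → index 3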